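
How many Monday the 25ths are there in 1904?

Check the 25th of each month of 1904: Jan 25: Mon, Feb 25: Thu, Mar 25: Fri, Apr 25: Mon, May 25: Wed, Jun 25: Sat, Jul 25: Mon, Aug 25: Thu, Sep 25: Sun, Oct 25: Tue, Nov 25: Fri, Dec 25: Sun.
Monday occurs in January, April, July — 3 months.

3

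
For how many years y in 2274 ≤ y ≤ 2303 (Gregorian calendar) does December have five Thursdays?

December has 31 days; it has five Thursdays when Thursday falls among the first (month-length − 28) days — i.e. when December 1 is one of Thursday/Wednesday/Tuesday.
December 1 by year: 2274:Tue✓ 2275:Wed✓ 2276:Fri 2277:Sat 2278:Sun 2279:Mon 2280:Wed✓ 2281:Thu✓ 2282:Fri 2283:Sat 2284:Mon 2285:Tue✓ 2286:Wed✓ 2287:Thu✓ 2288:Sat 2289:Sun 2290:Mon 2291:Tue✓ 2292:Thu✓ 2293:Fri 2294:Sat 2295:Sun 2296:Tue✓ 2297:Wed✓ 2298:Thu✓ 2299:Fri 2300:Sat 2301:Sun 2302:Mon 2303:Tue✓
Years with five Thursdays: 2274, 2275, 2280, 2281, 2285, 2286, 2287, 2291, 2292, 2296, 2297, 2298, 2303 → 13.

13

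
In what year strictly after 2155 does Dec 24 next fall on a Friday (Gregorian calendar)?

From one year to the next, a fixed date's weekday advances by 1, or by 2 when a Feb 29 lies between the two dates.
2155: December 24 is Wednesday.
2156: Friday (+2)
Dec 24 falls on a Friday in 2156.

2156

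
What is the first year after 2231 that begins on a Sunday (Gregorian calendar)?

2232

Jan 1 advances by 2 weekdays after a leap year and by 1 after a common year.
2231: Jan 1 is Saturday.
2232: Sunday (leap)
2232 begins on a Sunday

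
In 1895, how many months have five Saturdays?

4

A month of length L has five Saturdays iff its first Saturday is on day ≤ L−28 (so day 1–3 in a 31-day month, 1–2 in a 30-day month, day 1 in a leap February).
Checking each month of 1895: Jan starts Tue (31d); Feb starts Fri (28d); Mar starts Fri (31d) ✓; Apr starts Mon (30d); May starts Wed (31d); Jun starts Sat (30d) ✓; Jul starts Mon (31d); Aug starts Thu (31d) ✓; Sep starts Sun (30d); Oct starts Tue (31d); Nov starts Fri (30d) ✓; Dec starts Sun (31d).
Five-Saturday months: March, June, August, November → 4.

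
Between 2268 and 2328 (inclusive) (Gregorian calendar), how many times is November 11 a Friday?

Track November 11's weekday year by year (advancing +1, or +2 across a Feb 29):
  2268: Wed  2269: Thu (+1)  2270: Fri (+1) ✓  2271: Sat (+1)  2272: Mon (+2)
  2273: Tue (+1)  2274: Wed (+1)  2275: Thu (+1)  2276: Sat (+2)  2277: Sun (+1)
  2278: Mon (+1)  2279: Tue (+1)  2280: Thu (+2)  2281: Fri (+1) ✓  … (33 more years) …
  2315: Thu (+1)  2316: Sat (+2)  2317: Sun (+1)  2318: Mon (+1)  2319: Tue (+1)
  2320: Thu (+2)  2321: Fri (+1) ✓  2322: Sat (+1)  2323: Sun (+1)  2324: Tue (+2)
  2325: Wed (+1)  2326: Thu (+1)  2327: Fri (+1) ✓  2328: Sun (+2)
Friday years: 2270, 2281, 2287, 2292, 2298, 2304, 2310, 2321, 2327 — 9 in total.

9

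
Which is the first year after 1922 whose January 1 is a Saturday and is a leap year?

Jan 1 advances by 2 weekdays after a leap year and by 1 after a common year.
1922: Jan 1 is Sunday.
1923: Monday
1924: Tuesday (leap)
1925: Thursday
1926: Friday
1927: Saturday
1928: Sunday (leap)
1929: Tuesday
1930: Wednesday
1931: Thursday
1932: Friday (leap)
1933: Sunday
1934: Monday
1935: Tuesday
1936: Wednesday (leap)
1937: Friday
1938: Saturday
1939: Sunday
1940: Monday (leap)
1941: Wednesday
1942: Thursday
1943: Friday
1944: Saturday (leap)
1944 begins on a Saturday and is a leap year.

1944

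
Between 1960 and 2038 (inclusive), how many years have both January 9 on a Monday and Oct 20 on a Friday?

Check each year's weekday for January 9 and Oct 20:
  1960: Sat/Thu  1961: Mon/Fri ✓  1962: Tue/Sat  1963: Wed/Sun  1964: Thu/Tue  1965: Sat/Wed  1966: Sun/Thu  1967: Mon/Fri ✓  1968: Tue/Sun  1969: Thu/Mon  1970: Fri/Tue  1971: Sat/Wed  1972: Sun/Fri  1973: Tue/Sat  …(51 more)…  2025: Thu/Mon  2026: Fri/Tue  2027: Sat/Wed  2028: Sun/Fri  2029: Tue/Sat  2030: Wed/Sun  2031: Thu/Mon  2032: Fri/Wed  2033: Sun/Thu  2034: Mon/Fri ✓  2035: Tue/Sat  2036: Wed/Mon  2037: Fri/Tue  2038: Sat/Wed
Both conditions hold in: 1961, 1967, 1978, 1989, 1995, 2006, 2017, 2023, 2034 — 9.

9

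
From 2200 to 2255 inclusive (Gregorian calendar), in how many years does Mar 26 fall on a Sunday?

8

Track Mar 26's weekday year by year (advancing +1, or +2 across a Feb 29):
  2200: Wed  2201: Thu (+1)  2202: Fri (+1)  2203: Sat (+1)  2204: Mon (+2)
  2205: Tue (+1)  2206: Wed (+1)  2207: Thu (+1)  2208: Sat (+2)  2209: Sun (+1) ✓
  2210: Mon (+1)  2211: Tue (+1)  2212: Thu (+2)  2213: Fri (+1)  … (28 more years) …
  2242: Sat (+1)  2243: Sun (+1) ✓  2244: Tue (+2)  2245: Wed (+1)  2246: Thu (+1)
  2247: Fri (+1)  2248: Sun (+2) ✓  2249: Mon (+1)  2250: Tue (+1)  2251: Wed (+1)
  2252: Fri (+2)  2253: Sat (+1)  2254: Sun (+1) ✓  2255: Mon (+1)
Sunday years: 2209, 2215, 2220, 2226, 2237, 2243, 2248, 2254 — 8 in total.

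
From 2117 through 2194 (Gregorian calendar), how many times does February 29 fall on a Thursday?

3

Leap years in 2117–2194: 19 of them.
Feb 29 weekday advances by 5 (mod 7) from one leap year to the next four years later (or differs when a century non-leap intervenes).
Leap-day weekdays: 2120:Thu✓ 2124:Tue 2128:Sun 2132:Fri 2136:Wed 2140:Mon 2144:Sat 2148:Thu✓ 2152:Tue 2156:Sun 2160:Fri 2164:Wed 2168:Mon 2172:Sat 2176:Thu✓ 2180:Tue 2184:Sun 2188:Fri 2192:Wed
Thursday: 2120, 2148, 2176 → 3.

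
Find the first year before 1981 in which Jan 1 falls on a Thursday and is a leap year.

1976

Jan 1 advances by 2 weekdays after a leap year and by 1 after a common year.
1981: Jan 1 is Thursday.
1980: Tuesday (leap)
1979: Monday
1978: Sunday
1977: Saturday
1976: Thursday (leap)
1976 begins on a Thursday and is a leap year.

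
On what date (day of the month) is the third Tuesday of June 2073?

20

June 1, 2073 is a Thursday, so the first Tuesday is the 6th.
The third Tuesday is 6 + 14 = 20.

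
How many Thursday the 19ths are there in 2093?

Check the 19th of each month of 2093: Jan 19: Mon, Feb 19: Thu, Mar 19: Thu, Apr 19: Sun, May 19: Tue, Jun 19: Fri, Jul 19: Sun, Aug 19: Wed, Sep 19: Sat, Oct 19: Mon, Nov 19: Thu, Dec 19: Sat.
Thursday occurs in February, March, November — 3 months.

3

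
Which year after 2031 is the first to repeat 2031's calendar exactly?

Two years share a calendar iff Jan 1 falls on the same weekday and both are leap or both are common. 2031: Jan 1 is Wednesday, common year.
2032: Jan 1 Thursday, leap
2033: Jan 1 Saturday, common
2034: Jan 1 Sunday, common
2035: Jan 1 Monday, common
2036: Jan 1 Tuesday, leap
2037: Jan 1 Thursday, common
2038: Jan 1 Friday, common
2039: Jan 1 Saturday, common
2040: Jan 1 Sunday, leap
2041: Jan 1 Tuesday, common
2042: Jan 1 Wednesday, common
2042 matches on both conditions.

2042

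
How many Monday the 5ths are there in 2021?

2

Check the 5th of each month of 2021: Jan 5: Tue, Feb 5: Fri, Mar 5: Fri, Apr 5: Mon, May 5: Wed, Jun 5: Sat, Jul 5: Mon, Aug 5: Thu, Sep 5: Sun, Oct 5: Tue, Nov 5: Fri, Dec 5: Sun.
Monday occurs in April, July — 2 months.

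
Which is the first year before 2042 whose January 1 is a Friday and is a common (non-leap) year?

Jan 1 advances by 2 weekdays after a leap year and by 1 after a common year.
2042: Jan 1 is Wednesday.
2041: Tuesday
2040: Sunday (leap)
2039: Saturday
2038: Friday
2038 begins on a Friday and is a common year.

2038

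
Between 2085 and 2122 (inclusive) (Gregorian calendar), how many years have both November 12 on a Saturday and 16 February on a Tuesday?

Check each year's weekday for November 12 and 16 February:
  2085: Mon/Fri  2086: Tue/Sat  2087: Wed/Sun  2088: Fri/Mon  2089: Sat/Wed  2090: Sun/Thu  2091: Mon/Fri  2092: Wed/Sat  2093: Thu/Mon  2094: Fri/Tue  2095: Sat/Wed  2096: Mon/Thu  2097: Tue/Sat  2098: Wed/Sun  …(10 more)…  2109: Tue/Sat  2110: Wed/Sun  2111: Thu/Mon  2112: Sat/Tue ✓  2113: Sun/Thu  2114: Mon/Fri  2115: Tue/Sat  2116: Thu/Sun  2117: Fri/Tue  2118: Sat/Wed  2119: Sun/Thu  2120: Tue/Fri  2121: Wed/Sun  2122: Thu/Mon
Both conditions hold in: 2112 — 1.

1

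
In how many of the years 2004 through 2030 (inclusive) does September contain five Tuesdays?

September has 30 days; it has five Tuesdays when Tuesday falls among the first (month-length − 28) days — i.e. when September 1 is one of Tuesday/Monday.
September 1 by year: 2004:Wed 2005:Thu 2006:Fri 2007:Sat 2008:Mon✓ 2009:Tue✓ 2010:Wed 2011:Thu 2012:Sat 2013:Sun 2014:Mon✓ 2015:Tue✓ 2016:Thu 2017:Fri 2018:Sat 2019:Sun 2020:Tue✓ 2021:Wed 2022:Thu 2023:Fri 2024:Sun 2025:Mon✓ 2026:Tue✓ 2027:Wed 2028:Fri 2029:Sat 2030:Sun
Years with five Tuesdays: 2008, 2009, 2014, 2015, 2020, 2025, 2026 → 7.

7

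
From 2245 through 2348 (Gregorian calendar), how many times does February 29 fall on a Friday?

Leap years in 2245–2348: 25 of them.
Feb 29 weekday advances by 5 (mod 7) from one leap year to the next four years later (or differs when a century non-leap intervenes).
Leap-day weekdays: 2248:Tue 2252:Sun 2256:Fri✓ 2260:Wed 2264:Mon 2268:Sat 2272:Thu 2276:Tue 2280:Sun 2284:Fri✓ 2288:Wed 2292:Mon 2296:Sat 2304:Mon 2308:Sat 2312:Thu 2316:Tue 2320:Sun 2324:Fri✓ 2328:Wed 2332:Mon 2336:Sat 2340:Thu 2344:Tue 2348:Sun
Friday: 2256, 2284, 2324 → 3.

3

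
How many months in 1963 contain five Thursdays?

4

A month of length L has five Thursdays iff its first Thursday is on day ≤ L−28 (so day 1–3 in a 31-day month, 1–2 in a 30-day month, day 1 in a leap February).
Checking each month of 1963: Jan starts Tue (31d) ✓; Feb starts Fri (28d); Mar starts Fri (31d); Apr starts Mon (30d); May starts Wed (31d) ✓; Jun starts Sat (30d); Jul starts Mon (31d); Aug starts Thu (31d) ✓; Sep starts Sun (30d); Oct starts Tue (31d) ✓; Nov starts Fri (30d); Dec starts Sun (31d).
Five-Thursday months: January, May, August, October → 4.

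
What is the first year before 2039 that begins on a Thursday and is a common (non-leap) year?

2037

Jan 1 advances by 2 weekdays after a leap year and by 1 after a common year.
2039: Jan 1 is Saturday.
2038: Friday
2037: Thursday
2037 begins on a Thursday and is a common year.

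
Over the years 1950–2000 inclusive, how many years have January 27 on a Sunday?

Track January 27's weekday year by year (advancing +1, or +2 across a Feb 29):
  1950: Fri  1951: Sat (+1)  1952: Sun (+1) ✓  1953: Tue (+2)  1954: Wed (+1)
  1955: Thu (+1)  1956: Fri (+1)  1957: Sun (+2) ✓  1958: Mon (+1)  1959: Tue (+1)
  1960: Wed (+1)  1961: Fri (+2)  1962: Sat (+1)  1963: Sun (+1) ✓  … (23 more years) …
  1987: Tue (+1)  1988: Wed (+1)  1989: Fri (+2)  1990: Sat (+1)  1991: Sun (+1) ✓
  1992: Mon (+1)  1993: Wed (+2)  1994: Thu (+1)  1995: Fri (+1)  1996: Sat (+1)
  1997: Mon (+2)  1998: Tue (+1)  1999: Wed (+1)  2000: Thu (+1)
Sunday years: 1952, 1957, 1963, 1974, 1980, 1985, 1991 — 7 in total.

7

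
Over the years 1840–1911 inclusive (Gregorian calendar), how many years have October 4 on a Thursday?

Track October 4's weekday year by year (advancing +1, or +2 across a Feb 29):
  1840: Sun  1841: Mon (+1)  1842: Tue (+1)  1843: Wed (+1)  1844: Fri (+2)
  1845: Sat (+1)  1846: Sun (+1)  1847: Mon (+1)  1848: Wed (+2)  1849: Thu (+1) ✓
  1850: Fri (+1)  1851: Sat (+1)  1852: Mon (+2)  1853: Tue (+1)  … (44 more years) …
  1898: Tue (+1)  1899: Wed (+1)  1900: Thu (+1) ✓  1901: Fri (+1)  1902: Sat (+1)
  1903: Sun (+1)  1904: Tue (+2)  1905: Wed (+1)  1906: Thu (+1) ✓  1907: Fri (+1)
  1908: Sun (+2)  1909: Mon (+1)  1910: Tue (+1)  1911: Wed (+1)
Thursday years: 1849, 1855, 1860, 1866, 1877, 1883, 1888, 1894, 1900, 1906 — 10 in total.

10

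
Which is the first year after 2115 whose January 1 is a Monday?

Jan 1 advances by 2 weekdays after a leap year and by 1 after a common year.
2115: Jan 1 is Tuesday.
2116: Wednesday (leap)
2117: Friday
2118: Saturday
2119: Sunday
2120: Monday (leap)
2120 begins on a Monday

2120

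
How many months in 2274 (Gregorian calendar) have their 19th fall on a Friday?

Check the 19th of each month of 2274: Jan 19: Mon, Feb 19: Thu, Mar 19: Thu, Apr 19: Sun, May 19: Tue, Jun 19: Fri, Jul 19: Sun, Aug 19: Wed, Sep 19: Sat, Oct 19: Mon, Nov 19: Thu, Dec 19: Sat.
Friday occurs in June — 1 month.

1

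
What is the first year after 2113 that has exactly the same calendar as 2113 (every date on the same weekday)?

2119

Two years share a calendar iff Jan 1 falls on the same weekday and both are leap or both are common. 2113: Jan 1 is Sunday, common year.
2114: Jan 1 Monday, common
2115: Jan 1 Tuesday, common
2116: Jan 1 Wednesday, leap
2117: Jan 1 Friday, common
2118: Jan 1 Saturday, common
2119: Jan 1 Sunday, common
2119 matches on both conditions.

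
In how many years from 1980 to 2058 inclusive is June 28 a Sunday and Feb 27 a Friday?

Check each year's weekday for June 28 and Feb 27:
  1980: Sat/Wed  1981: Sun/Fri ✓  1982: Mon/Sat  1983: Tue/Sun  1984: Thu/Mon  1985: Fri/Wed  1986: Sat/Thu  1987: Sun/Fri ✓  1988: Tue/Sat  1989: Wed/Mon  1990: Thu/Tue  1991: Fri/Wed  1992: Sun/Thu  1993: Mon/Sat  …(51 more)…  2045: Wed/Mon  2046: Thu/Tue  2047: Fri/Wed  2048: Sun/Thu  2049: Mon/Sat  2050: Tue/Sun  2051: Wed/Mon  2052: Fri/Tue  2053: Sat/Thu  2054: Sun/Fri ✓  2055: Mon/Sat  2056: Wed/Sun  2057: Thu/Tue  2058: Fri/Wed
Both conditions hold in: 1981, 1987, 1998, 2009, 2015, 2026, 2037, 2043, 2054 — 9.

9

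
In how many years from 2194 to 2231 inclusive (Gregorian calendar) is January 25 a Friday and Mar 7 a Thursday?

Check each year's weekday for January 25 and Mar 7:
  2194: Sat/Fri  2195: Sun/Sat  2196: Mon/Mon  2197: Wed/Tue  2198: Thu/Wed  2199: Fri/Thu ✓  2200: Sat/Fri  2201: Sun/Sat  2202: Mon/Sun  2203: Tue/Mon  2204: Wed/Wed  2205: Fri/Thu ✓  2206: Sat/Fri  2207: Sun/Sat  …(10 more)…  2218: Sun/Sat  2219: Mon/Sun  2220: Tue/Tue  2221: Thu/Wed  2222: Fri/Thu ✓  2223: Sat/Fri  2224: Sun/Sun  2225: Tue/Mon  2226: Wed/Tue  2227: Thu/Wed  2228: Fri/Fri  2229: Sun/Sat  2230: Mon/Sun  2231: Tue/Mon
Both conditions hold in: 2199, 2205, 2211, 2222 — 4.

4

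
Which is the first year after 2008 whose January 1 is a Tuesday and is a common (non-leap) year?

2013

Jan 1 advances by 2 weekdays after a leap year and by 1 after a common year.
2008: Jan 1 is Tuesday (leap).
2009: Thursday
2010: Friday
2011: Saturday
2012: Sunday (leap)
2013: Tuesday
2013 begins on a Tuesday and is a common year.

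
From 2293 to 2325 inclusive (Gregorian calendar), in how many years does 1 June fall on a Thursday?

Track 1 June's weekday year by year (advancing +1, or +2 across a Feb 29):
  2293: Thu ✓  2294: Fri (+1)  2295: Sat (+1)  2296: Mon (+2)  2297: Tue (+1)
  2298: Wed (+1)  2299: Thu (+1) ✓  2300: Fri (+1)  2301: Sat (+1)  2302: Sun (+1)
  2303: Mon (+1)  2304: Wed (+2)  2305: Thu (+1) ✓  2306: Fri (+1)  … (5 more years) …
  2312: Sat (+2)  2313: Sun (+1)  2314: Mon (+1)  2315: Tue (+1)  2316: Thu (+2) ✓
  2317: Fri (+1)  2318: Sat (+1)  2319: Sun (+1)  2320: Tue (+2)  2321: Wed (+1)
  2322: Thu (+1) ✓  2323: Fri (+1)  2324: Sun (+2)  2325: Mon (+1)
Thursday years: 2293, 2299, 2305, 2311, 2316, 2322 — 6 in total.

6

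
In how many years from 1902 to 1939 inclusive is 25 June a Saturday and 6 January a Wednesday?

Check each year's weekday for 25 June and 6 January:
  1902: Wed/Mon  1903: Thu/Tue  1904: Sat/Wed ✓  1905: Sun/Fri  1906: Mon/Sat  1907: Tue/Sun  1908: Thu/Mon  1909: Fri/Wed  1910: Sat/Thu  1911: Sun/Fri  1912: Tue/Sat  1913: Wed/Mon  1914: Thu/Tue  1915: Fri/Wed  …(10 more)…  1926: Fri/Wed  1927: Sat/Thu  1928: Mon/Fri  1929: Tue/Sun  1930: Wed/Mon  1931: Thu/Tue  1932: Sat/Wed ✓  1933: Sun/Fri  1934: Mon/Sat  1935: Tue/Sun  1936: Thu/Mon  1937: Fri/Wed  1938: Sat/Thu  1939: Sun/Fri
Both conditions hold in: 1904, 1932 — 2.

2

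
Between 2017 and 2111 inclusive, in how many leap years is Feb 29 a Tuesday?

Leap years in 2017–2111: 22 of them.
Feb 29 weekday advances by 5 (mod 7) from one leap year to the next four years later (or differs when a century non-leap intervenes).
Leap-day weekdays: 2020:Sat 2024:Thu 2028:Tue✓ 2032:Sun 2036:Fri 2040:Wed 2044:Mon 2048:Sat 2052:Thu 2056:Tue✓ 2060:Sun 2064:Fri 2068:Wed 2072:Mon 2076:Sat 2080:Thu 2084:Tue✓ 2088:Sun 2092:Fri 2096:Wed 2104:Fri 2108:Wed
Tuesday: 2028, 2056, 2084 → 3.

3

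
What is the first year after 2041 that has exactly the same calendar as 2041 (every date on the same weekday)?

2047

Two years share a calendar iff Jan 1 falls on the same weekday and both are leap or both are common. 2041: Jan 1 is Tuesday, common year.
2042: Jan 1 Wednesday, common
2043: Jan 1 Thursday, common
2044: Jan 1 Friday, leap
2045: Jan 1 Sunday, common
2046: Jan 1 Monday, common
2047: Jan 1 Tuesday, common
2047 matches on both conditions.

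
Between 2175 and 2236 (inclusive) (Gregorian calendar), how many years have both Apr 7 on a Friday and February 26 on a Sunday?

6

Check each year's weekday for Apr 7 and February 26:
  2175: Fri/Sun ✓  2176: Sun/Mon  2177: Mon/Wed  2178: Tue/Thu  2179: Wed/Fri  2180: Fri/Sat  2181: Sat/Mon  2182: Sun/Tue  2183: Mon/Wed  2184: Wed/Thu  2185: Thu/Sat  2186: Fri/Sun ✓  2187: Sat/Mon  2188: Mon/Tue  …(34 more)…  2223: Mon/Wed  2224: Wed/Thu  2225: Thu/Sat  2226: Fri/Sun ✓  2227: Sat/Mon  2228: Mon/Tue  2229: Tue/Thu  2230: Wed/Fri  2231: Thu/Sat  2232: Sat/Sun  2233: Sun/Tue  2234: Mon/Wed  2235: Tue/Thu  2236: Thu/Fri
Both conditions hold in: 2175, 2186, 2197, 2209, 2215, 2226 — 6.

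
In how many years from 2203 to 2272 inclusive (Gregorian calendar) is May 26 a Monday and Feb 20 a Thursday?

7

Check each year's weekday for May 26 and Feb 20:
  2203: Thu/Sun  2204: Sat/Mon  2205: Sun/Wed  2206: Mon/Thu ✓  2207: Tue/Fri  2208: Thu/Sat  2209: Fri/Mon  2210: Sat/Tue  2211: Sun/Wed  2212: Tue/Thu  2213: Wed/Sat  2214: Thu/Sun  2215: Fri/Mon  2216: Sun/Tue  …(42 more)…  2259: Thu/Sun  2260: Sat/Mon  2261: Sun/Wed  2262: Mon/Thu ✓  2263: Tue/Fri  2264: Thu/Sat  2265: Fri/Mon  2266: Sat/Tue  2267: Sun/Wed  2268: Tue/Thu  2269: Wed/Sat  2270: Thu/Sun  2271: Fri/Mon  2272: Sun/Tue
Both conditions hold in: 2206, 2217, 2223, 2234, 2245, 2251, 2262 — 7.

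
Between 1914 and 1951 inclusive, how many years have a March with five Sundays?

March has 31 days; it has five Sundays when Sunday falls among the first (month-length − 28) days — i.e. when March 1 is one of Sunday/Saturday/Friday.
March 1 by year: 1914:Sun✓ 1915:Mon 1916:Wed 1917:Thu 1918:Fri✓ 1919:Sat✓ 1920:Mon 1921:Tue 1922:Wed 1923:Thu 1924:Sat✓ 1925:Sun✓ 1926:Mon 1927:Tue 1928:Thu …(8 more)… 1937:Mon 1938:Tue 1939:Wed 1940:Fri✓ 1941:Sat✓ 1942:Sun✓ 1943:Mon 1944:Wed 1945:Thu 1946:Fri✓ 1947:Sat✓ 1948:Mon 1949:Tue 1950:Wed 1951:Thu
Years with five Sundays: 1914, 1918, 1919, 1924, 1925, 1929, 1930, 1931, 1935, 1936, 1940, 1941, 1942, 1946, 1947 → 15.

15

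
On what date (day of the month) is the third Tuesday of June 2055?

June 1, 2055 is a Tuesday, so the first Tuesday is the 1st.
The third Tuesday is 1 + 14 = 15.

15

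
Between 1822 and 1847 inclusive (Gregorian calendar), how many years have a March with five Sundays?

March has 31 days; it has five Sundays when Sunday falls among the first (month-length − 28) days — i.e. when March 1 is one of Sunday/Saturday/Friday.
March 1 by year: 1822:Fri✓ 1823:Sat✓ 1824:Mon 1825:Tue 1826:Wed 1827:Thu 1828:Sat✓ 1829:Sun✓ 1830:Mon 1831:Tue 1832:Thu 1833:Fri✓ 1834:Sat✓ 1835:Sun✓ 1836:Tue 1837:Wed 1838:Thu 1839:Fri✓ 1840:Sun✓ 1841:Mon 1842:Tue 1843:Wed 1844:Fri✓ 1845:Sat✓ 1846:Sun✓ 1847:Mon
Years with five Sundays: 1822, 1823, 1828, 1829, 1833, 1834, 1835, 1839, 1840, 1844, 1845, 1846 → 12.

12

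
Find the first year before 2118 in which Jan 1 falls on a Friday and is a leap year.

2112

Jan 1 advances by 2 weekdays after a leap year and by 1 after a common year.
2118: Jan 1 is Saturday.
2117: Friday
2116: Wednesday (leap)
2115: Tuesday
2114: Monday
2113: Sunday
2112: Friday (leap)
2112 begins on a Friday and is a leap year.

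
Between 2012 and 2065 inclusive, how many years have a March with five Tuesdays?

22

March has 31 days; it has five Tuesdays when Tuesday falls among the first (month-length − 28) days — i.e. when March 1 is one of Tuesday/Monday/Sunday.
March 1 by year: 2012:Thu 2013:Fri 2014:Sat 2015:Sun✓ 2016:Tue✓ 2017:Wed 2018:Thu 2019:Fri 2020:Sun✓ 2021:Mon✓ 2022:Tue✓ 2023:Wed 2024:Fri 2025:Sat 2026:Sun✓ …(24 more)… 2051:Wed 2052:Fri 2053:Sat 2054:Sun✓ 2055:Mon✓ 2056:Wed 2057:Thu 2058:Fri 2059:Sat 2060:Mon✓ 2061:Tue✓ 2062:Wed 2063:Thu 2064:Sat 2065:Sun✓
Years with five Tuesdays: 2015, 2016, 2020, 2021, 2022, 2026, 2027, 2032, 2033, 2037, 2038, 2039, 2043, 2044, 2048, 2049, 2050, 2054, 2055, 2060, 2061, 2065 → 22.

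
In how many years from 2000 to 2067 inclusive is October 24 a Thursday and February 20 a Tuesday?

Check each year's weekday for October 24 and February 20:
  2000: Tue/Sun  2001: Wed/Tue  2002: Thu/Wed  2003: Fri/Thu  2004: Sun/Fri  2005: Mon/Sun  2006: Tue/Mon  2007: Wed/Tue  2008: Fri/Wed  2009: Sat/Fri  2010: Sun/Sat  2011: Mon/Sun  2012: Wed/Mon  2013: Thu/Wed  …(40 more)…  2054: Sat/Fri  2055: Sun/Sat  2056: Tue/Sun  2057: Wed/Tue  2058: Thu/Wed  2059: Fri/Thu  2060: Sun/Fri  2061: Mon/Sun  2062: Tue/Mon  2063: Wed/Tue  2064: Fri/Wed  2065: Sat/Fri  2066: Sun/Sat  2067: Mon/Sun
Both conditions hold in: 2024, 2052 — 2.

2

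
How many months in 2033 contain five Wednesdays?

A month of length L has five Wednesdays iff its first Wednesday is on day ≤ L−28 (so day 1–3 in a 31-day month, 1–2 in a 30-day month, day 1 in a leap February).
Checking each month of 2033: Jan starts Sat (31d); Feb starts Tue (28d); Mar starts Tue (31d) ✓; Apr starts Fri (30d); May starts Sun (31d); Jun starts Wed (30d) ✓; Jul starts Fri (31d); Aug starts Mon (31d) ✓; Sep starts Thu (30d); Oct starts Sat (31d); Nov starts Tue (30d) ✓; Dec starts Thu (31d).
Five-Wednesday months: March, June, August, November → 4.

4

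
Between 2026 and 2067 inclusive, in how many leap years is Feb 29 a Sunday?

Leap years in 2026–2067: 10 of them.
Feb 29 weekday advances by 5 (mod 7) from one leap year to the next four years later (or differs when a century non-leap intervenes).
Leap-day weekdays: 2028:Tue 2032:Sun✓ 2036:Fri 2040:Wed 2044:Mon 2048:Sat 2052:Thu 2056:Tue 2060:Sun✓ 2064:Fri
Sunday: 2032, 2060 → 2.

2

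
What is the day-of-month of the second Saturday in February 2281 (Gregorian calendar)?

February 1, 2281 is a Tuesday, so the first Saturday is the 5th.
The second Saturday is 5 + 7 = 12.

12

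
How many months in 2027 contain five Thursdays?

4

A month of length L has five Thursdays iff its first Thursday is on day ≤ L−28 (so day 1–3 in a 31-day month, 1–2 in a 30-day month, day 1 in a leap February).
Checking each month of 2027: Jan starts Fri (31d); Feb starts Mon (28d); Mar starts Mon (31d); Apr starts Thu (30d) ✓; May starts Sat (31d); Jun starts Tue (30d); Jul starts Thu (31d) ✓; Aug starts Sun (31d); Sep starts Wed (30d) ✓; Oct starts Fri (31d); Nov starts Mon (30d); Dec starts Wed (31d) ✓.
Five-Thursday months: April, July, September, December → 4.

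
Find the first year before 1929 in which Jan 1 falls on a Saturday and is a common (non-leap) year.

1927

Jan 1 advances by 2 weekdays after a leap year and by 1 after a common year.
1929: Jan 1 is Tuesday.
1928: Sunday (leap)
1927: Saturday
1927 begins on a Saturday and is a common year.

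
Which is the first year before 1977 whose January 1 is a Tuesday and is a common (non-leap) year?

1974

Jan 1 advances by 2 weekdays after a leap year and by 1 after a common year.
1977: Jan 1 is Saturday.
1976: Thursday (leap)
1975: Wednesday
1974: Tuesday
1974 begins on a Tuesday and is a common year.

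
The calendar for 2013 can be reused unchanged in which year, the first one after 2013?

2019

Two years share a calendar iff Jan 1 falls on the same weekday and both are leap or both are common. 2013: Jan 1 is Tuesday, common year.
2014: Jan 1 Wednesday, common
2015: Jan 1 Thursday, common
2016: Jan 1 Friday, leap
2017: Jan 1 Sunday, common
2018: Jan 1 Monday, common
2019: Jan 1 Tuesday, common
2019 matches on both conditions.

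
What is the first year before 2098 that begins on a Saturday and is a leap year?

Jan 1 advances by 2 weekdays after a leap year and by 1 after a common year.
2098: Jan 1 is Wednesday.
2097: Tuesday
2096: Sunday (leap)
2095: Saturday
2094: Friday
2093: Thursday
2092: Tuesday (leap)
2091: Monday
2090: Sunday
2089: Saturday
2088: Thursday (leap)
2087: Wednesday
2086: Tuesday
2085: Monday
2084: Saturday (leap)
2084 begins on a Saturday and is a leap year.

2084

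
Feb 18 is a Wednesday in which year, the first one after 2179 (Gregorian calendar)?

From one year to the next, a fixed date's weekday advances by 1, or by 2 when a Feb 29 lies between the two dates.
2179: February 18 is Thursday.
2180: Friday (+1)
2181: Sunday (+2)
2182: Monday (+1)
2183: Tuesday (+1)
2184: Wednesday (+1)
Feb 18 falls on a Wednesday in 2184.

2184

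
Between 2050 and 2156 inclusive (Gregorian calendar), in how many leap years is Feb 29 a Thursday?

4

Leap years in 2050–2156: 26 of them.
Feb 29 weekday advances by 5 (mod 7) from one leap year to the next four years later (or differs when a century non-leap intervenes).
Leap-day weekdays: 2052:Thu✓ 2056:Tue 2060:Sun 2064:Fri 2068:Wed 2072:Mon 2076:Sat 2080:Thu✓ 2084:Tue 2088:Sun 2092:Fri 2096:Wed 2104:Fri 2108:Wed 2112:Mon 2116:Sat 2120:Thu✓ 2124:Tue 2128:Sun 2132:Fri 2136:Wed 2140:Mon 2144:Sat 2148:Thu✓ 2152:Tue 2156:Sun
Thursday: 2052, 2080, 2120, 2148 → 4.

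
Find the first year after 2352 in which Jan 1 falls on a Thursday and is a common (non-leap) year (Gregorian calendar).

Jan 1 advances by 2 weekdays after a leap year and by 1 after a common year.
2352: Jan 1 is Tuesday (leap).
2353: Thursday
2353 begins on a Thursday and is a common year.

2353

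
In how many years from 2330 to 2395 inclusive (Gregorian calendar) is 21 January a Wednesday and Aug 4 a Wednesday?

2

Check each year's weekday for 21 January and Aug 4:
  2330: Tue/Mon  2331: Wed/Tue  2332: Thu/Thu  2333: Sat/Fri  2334: Sun/Sat  2335: Mon/Sun  2336: Tue/Tue  2337: Thu/Wed  2338: Fri/Thu  2339: Sat/Fri  2340: Sun/Sun  2341: Tue/Mon  2342: Wed/Tue  2343: Thu/Wed  …(38 more)…  2382: Thu/Wed  2383: Fri/Thu  2384: Sat/Sat  2385: Mon/Sun  2386: Tue/Mon  2387: Wed/Tue  2388: Thu/Thu  2389: Sat/Fri  2390: Sun/Sat  2391: Mon/Sun  2392: Tue/Tue  2393: Thu/Wed  2394: Fri/Thu  2395: Sat/Fri
Both conditions hold in: 2348, 2376 — 2.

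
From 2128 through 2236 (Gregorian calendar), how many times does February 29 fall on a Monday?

5

Leap years in 2128–2236: 27 of them.
Feb 29 weekday advances by 5 (mod 7) from one leap year to the next four years later (or differs when a century non-leap intervenes).
Leap-day weekdays: 2128:Sun 2132:Fri 2136:Wed 2140:Mon✓ 2144:Sat 2148:Thu 2152:Tue 2156:Sun 2160:Fri 2164:Wed 2168:Mon✓ 2172:Sat 2176:Thu 2180:Tue 2184:Sun 2188:Fri 2192:Wed 2196:Mon✓ 2204:Wed 2208:Mon✓ 2212:Sat 2216:Thu 2220:Tue 2224:Sun 2228:Fri 2232:Wed 2236:Mon✓
Monday: 2140, 2168, 2196, 2208, 2236 → 5.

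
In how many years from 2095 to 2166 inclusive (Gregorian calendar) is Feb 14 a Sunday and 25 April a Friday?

Check each year's weekday for Feb 14 and 25 April:
  2095: Mon/Mon  2096: Tue/Wed  2097: Thu/Thu  2098: Fri/Fri  2099: Sat/Sat  2100: Sun/Sun  2101: Mon/Mon  2102: Tue/Tue  2103: Wed/Wed  2104: Thu/Fri  2105: Sat/Sat  2106: Sun/Sun  2107: Mon/Mon  2108: Tue/Wed  …(44 more)…  2153: Wed/Wed  2154: Thu/Thu  2155: Fri/Fri  2156: Sat/Sun  2157: Mon/Mon  2158: Tue/Tue  2159: Wed/Wed  2160: Thu/Fri  2161: Sat/Sat  2162: Sun/Sun  2163: Mon/Mon  2164: Tue/Wed  2165: Thu/Thu  2166: Fri/Fri
Both conditions hold in: no year — 0.

0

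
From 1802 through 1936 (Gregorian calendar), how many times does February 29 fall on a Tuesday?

4

Leap years in 1802–1936: 33 of them.
Feb 29 weekday advances by 5 (mod 7) from one leap year to the next four years later (or differs when a century non-leap intervenes).
Leap-day weekdays: 1804:Wed 1808:Mon 1812:Sat 1816:Thu 1820:Tue✓ 1824:Sun 1828:Fri 1832:Wed 1836:Mon 1840:Sat 1844:Thu 1848:Tue✓ 1852:Sun …(7 more)… 1884:Fri 1888:Wed 1892:Mon 1896:Sat 1904:Mon 1908:Sat 1912:Thu 1916:Tue✓ 1920:Sun 1924:Fri 1928:Wed 1932:Mon 1936:Sat
Tuesday: 1820, 1848, 1876, 1916 → 4.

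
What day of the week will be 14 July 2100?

January 1, 2100 is a Friday.
July 14 is day 195 of the year, i.e. 194 days after Jan 1.
194 mod 7 = 5, so advance 5 weekdays from Friday: Wednesday.

Wednesday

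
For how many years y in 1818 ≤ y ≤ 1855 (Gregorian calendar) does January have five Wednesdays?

16

January has 31 days; it has five Wednesdays when Wednesday falls among the first (month-length − 28) days — i.e. when January 1 is one of Wednesday/Tuesday/Monday.
January 1 by year: 1818:Thu 1819:Fri 1820:Sat 1821:Mon✓ 1822:Tue✓ 1823:Wed✓ 1824:Thu 1825:Sat 1826:Sun 1827:Mon✓ 1828:Tue✓ 1829:Thu 1830:Fri 1831:Sat 1832:Sun …(8 more)… 1841:Fri 1842:Sat 1843:Sun 1844:Mon✓ 1845:Wed✓ 1846:Thu 1847:Fri 1848:Sat 1849:Mon✓ 1850:Tue✓ 1851:Wed✓ 1852:Thu 1853:Sat 1854:Sun 1855:Mon✓
Years with five Wednesdays: 1821, 1822, 1823, 1827, 1828, 1833, 1834, 1838, 1839, 1840, 1844, 1845, 1849, 1850, 1851, 1855 → 16.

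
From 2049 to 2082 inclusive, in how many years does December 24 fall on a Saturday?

Track December 24's weekday year by year (advancing +1, or +2 across a Feb 29):
  2049: Fri  2050: Sat (+1) ✓  2051: Sun (+1)  2052: Tue (+2)  2053: Wed (+1)
  2054: Thu (+1)  2055: Fri (+1)  2056: Sun (+2)  2057: Mon (+1)  2058: Tue (+1)
  2059: Wed (+1)  2060: Fri (+2)  2061: Sat (+1) ✓  2062: Sun (+1)  … (6 more years) …
  2069: Tue (+1)  2070: Wed (+1)  2071: Thu (+1)  2072: Sat (+2) ✓  2073: Sun (+1)
  2074: Mon (+1)  2075: Tue (+1)  2076: Thu (+2)  2077: Fri (+1)  2078: Sat (+1) ✓
  2079: Sun (+1)  2080: Tue (+2)  2081: Wed (+1)  2082: Thu (+1)
Saturday years: 2050, 2061, 2067, 2072, 2078 — 5 in total.

5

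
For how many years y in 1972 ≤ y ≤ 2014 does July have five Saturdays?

18

July has 31 days; it has five Saturdays when Saturday falls among the first (month-length − 28) days — i.e. when July 1 is one of Saturday/Friday/Thursday.
July 1 by year: 1972:Sat✓ 1973:Sun 1974:Mon 1975:Tue 1976:Thu✓ 1977:Fri✓ 1978:Sat✓ 1979:Sun 1980:Tue 1981:Wed 1982:Thu✓ 1983:Fri✓ 1984:Sun 1985:Mon 1986:Tue …(13 more)… 2000:Sat✓ 2001:Sun 2002:Mon 2003:Tue 2004:Thu✓ 2005:Fri✓ 2006:Sat✓ 2007:Sun 2008:Tue 2009:Wed 2010:Thu✓ 2011:Fri✓ 2012:Sun 2013:Mon 2014:Tue
Years with five Saturdays: 1972, 1976, 1977, 1978, 1982, 1983, 1988, 1989, 1993, 1994, 1995, 1999, 2000, 2004, 2005, 2006, 2010, 2011 → 18.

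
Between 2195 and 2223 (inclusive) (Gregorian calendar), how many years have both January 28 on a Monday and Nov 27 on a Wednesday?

4

Check each year's weekday for January 28 and Nov 27:
  2195: Wed/Fri  2196: Thu/Sun  2197: Sat/Mon  2198: Sun/Tue  2199: Mon/Wed ✓  2200: Tue/Thu  2201: Wed/Fri  2202: Thu/Sat  2203: Fri/Sun  2204: Sat/Tue  2205: Mon/Wed ✓  2206: Tue/Thu  2207: Wed/Fri  2208: Thu/Sun  2209: Sat/Mon  2210: Sun/Tue  2211: Mon/Wed ✓  2212: Tue/Fri  2213: Thu/Sat  2214: Fri/Sun  2215: Sat/Mon  2216: Sun/Wed  2217: Tue/Thu  2218: Wed/Fri  2219: Thu/Sat  2220: Fri/Mon  2221: Sun/Tue  2222: Mon/Wed ✓  2223: Tue/Thu
Both conditions hold in: 2199, 2205, 2211, 2222 — 4.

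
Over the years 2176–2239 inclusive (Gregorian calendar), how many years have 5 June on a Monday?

Track 5 June's weekday year by year (advancing +1, or +2 across a Feb 29):
  2176: Wed  2177: Thu (+1)  2178: Fri (+1)  2179: Sat (+1)  2180: Mon (+2) ✓
  2181: Tue (+1)  2182: Wed (+1)  2183: Thu (+1)  2184: Sat (+2)  2185: Sun (+1)
  2186: Mon (+1) ✓  2187: Tue (+1)  2188: Thu (+2)  2189: Fri (+1)  … (36 more years) …
  2226: Mon (+1) ✓  2227: Tue (+1)  2228: Thu (+2)  2229: Fri (+1)  2230: Sat (+1)
  2231: Sun (+1)  2232: Tue (+2)  2233: Wed (+1)  2234: Thu (+1)  2235: Fri (+1)
  2236: Sun (+2)  2237: Mon (+1) ✓  2238: Tue (+1)  2239: Wed (+1)
Monday years: 2180, 2186, 2197, 2209, 2215, 2220, 2226, 2237 — 8 in total.

8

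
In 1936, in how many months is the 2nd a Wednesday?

Check the 2nd of each month of 1936: Jan 2: Thu, Feb 2: Sun, Mar 2: Mon, Apr 2: Thu, May 2: Sat, Jun 2: Tue, Jul 2: Thu, Aug 2: Sun, Sep 2: Wed, Oct 2: Fri, Nov 2: Mon, Dec 2: Wed.
Wednesday occurs in September, December — 2 months.

2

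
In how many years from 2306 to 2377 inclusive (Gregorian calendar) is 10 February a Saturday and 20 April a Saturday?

Check each year's weekday for 10 February and 20 April:
  2306: Sat/Fri  2307: Sun/Sat  2308: Mon/Mon  2309: Wed/Tue  2310: Thu/Wed  2311: Fri/Thu  2312: Sat/Sat ✓  2313: Mon/Sun  2314: Tue/Mon  2315: Wed/Tue  2316: Thu/Thu  2317: Sat/Fri  2318: Sun/Sat  2319: Mon/Sun  …(44 more)…  2364: Mon/Mon  2365: Wed/Tue  2366: Thu/Wed  2367: Fri/Thu  2368: Sat/Sat ✓  2369: Mon/Sun  2370: Tue/Mon  2371: Wed/Tue  2372: Thu/Thu  2373: Sat/Fri  2374: Sun/Sat  2375: Mon/Sun  2376: Tue/Tue  2377: Thu/Wed
Both conditions hold in: 2312, 2340, 2368 — 3.

3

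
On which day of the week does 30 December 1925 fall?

Wednesday

January 1, 1925 is a Thursday.
December 30 is day 364 of the year, i.e. 363 days after Jan 1.
363 mod 7 = 6, so advance 6 weekdays from Thursday: Wednesday.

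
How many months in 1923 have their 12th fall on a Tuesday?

Check the 12th of each month of 1923: Jan 12: Fri, Feb 12: Mon, Mar 12: Mon, Apr 12: Thu, May 12: Sat, Jun 12: Tue, Jul 12: Thu, Aug 12: Sun, Sep 12: Wed, Oct 12: Fri, Nov 12: Mon, Dec 12: Wed.
Tuesday occurs in June — 1 month.

1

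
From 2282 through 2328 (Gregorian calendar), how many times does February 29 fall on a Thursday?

Leap years in 2282–2328: 11 of them.
Feb 29 weekday advances by 5 (mod 7) from one leap year to the next four years later (or differs when a century non-leap intervenes).
Leap-day weekdays: 2284:Fri 2288:Wed 2292:Mon 2296:Sat 2304:Mon 2308:Sat 2312:Thu✓ 2316:Tue 2320:Sun 2324:Fri 2328:Wed
Thursday: 2312 → 1.

1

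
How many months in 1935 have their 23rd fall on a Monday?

Check the 23rd of each month of 1935: Jan 23: Wed, Feb 23: Sat, Mar 23: Sat, Apr 23: Tue, May 23: Thu, Jun 23: Sun, Jul 23: Tue, Aug 23: Fri, Sep 23: Mon, Oct 23: Wed, Nov 23: Sat, Dec 23: Mon.
Monday occurs in September, December — 2 months.

2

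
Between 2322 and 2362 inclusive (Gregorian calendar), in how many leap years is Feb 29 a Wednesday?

2

Leap years in 2322–2362: 10 of them.
Feb 29 weekday advances by 5 (mod 7) from one leap year to the next four years later (or differs when a century non-leap intervenes).
Leap-day weekdays: 2324:Fri 2328:Wed✓ 2332:Mon 2336:Sat 2340:Thu 2344:Tue 2348:Sun 2352:Fri 2356:Wed✓ 2360:Mon
Wednesday: 2328, 2356 → 2.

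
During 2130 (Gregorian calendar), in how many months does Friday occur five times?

A month of length L has five Fridays iff its first Friday is on day ≤ L−28 (so day 1–3 in a 31-day month, 1–2 in a 30-day month, day 1 in a leap February).
Checking each month of 2130: Jan starts Sun (31d); Feb starts Wed (28d); Mar starts Wed (31d) ✓; Apr starts Sat (30d); May starts Mon (31d); Jun starts Thu (30d) ✓; Jul starts Sat (31d); Aug starts Tue (31d); Sep starts Fri (30d) ✓; Oct starts Sun (31d); Nov starts Wed (30d); Dec starts Fri (31d) ✓.
Five-Friday months: March, June, September, December → 4.

4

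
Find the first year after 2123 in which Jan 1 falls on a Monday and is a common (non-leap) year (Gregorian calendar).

Jan 1 advances by 2 weekdays after a leap year and by 1 after a common year.
2123: Jan 1 is Friday.
2124: Saturday (leap)
2125: Monday
2125 begins on a Monday and is a common year.

2125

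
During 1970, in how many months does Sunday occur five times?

4

A month of length L has five Sundays iff its first Sunday is on day ≤ L−28 (so day 1–3 in a 31-day month, 1–2 in a 30-day month, day 1 in a leap February).
Checking each month of 1970: Jan starts Thu (31d); Feb starts Sun (28d); Mar starts Sun (31d) ✓; Apr starts Wed (30d); May starts Fri (31d) ✓; Jun starts Mon (30d); Jul starts Wed (31d); Aug starts Sat (31d) ✓; Sep starts Tue (30d); Oct starts Thu (31d); Nov starts Sun (30d) ✓; Dec starts Tue (31d).
Five-Sunday months: March, May, August, November → 4.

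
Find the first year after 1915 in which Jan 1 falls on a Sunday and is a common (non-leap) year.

Jan 1 advances by 2 weekdays after a leap year and by 1 after a common year.
1915: Jan 1 is Friday.
1916: Saturday (leap)
1917: Monday
1918: Tuesday
1919: Wednesday
1920: Thursday (leap)
1921: Saturday
1922: Sunday
1922 begins on a Sunday and is a common year.

1922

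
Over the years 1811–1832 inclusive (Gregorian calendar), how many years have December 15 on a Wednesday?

Track December 15's weekday year by year (advancing +1, or +2 across a Feb 29):
  1811: Sun  1812: Tue (+2)  1813: Wed (+1) ✓  1814: Thu (+1)  1815: Fri (+1)
  1816: Sun (+2)  1817: Mon (+1)  1818: Tue (+1)  1819: Wed (+1) ✓  1820: Fri (+2)
  1821: Sat (+1)  1822: Sun (+1)  1823: Mon (+1)  1824: Wed (+2) ✓  1825: Thu (+1)
  1826: Fri (+1)  1827: Sat (+1)  1828: Mon (+2)  1829: Tue (+1)  1830: Wed (+1) ✓
  1831: Thu (+1)  1832: Sat (+2)
Wednesday years: 1813, 1819, 1824, 1830 — 4 in total.

4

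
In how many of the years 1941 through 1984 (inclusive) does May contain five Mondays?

19

May has 31 days; it has five Mondays when Monday falls among the first (month-length − 28) days — i.e. when May 1 is one of Monday/Sunday/Saturday.
May 1 by year: 1941:Thu 1942:Fri 1943:Sat✓ 1944:Mon✓ 1945:Tue 1946:Wed 1947:Thu 1948:Sat✓ 1949:Sun✓ 1950:Mon✓ 1951:Tue 1952:Thu 1953:Fri 1954:Sat✓ 1955:Sun✓ …(14 more)… 1970:Fri 1971:Sat✓ 1972:Mon✓ 1973:Tue 1974:Wed 1975:Thu 1976:Sat✓ 1977:Sun✓ 1978:Mon✓ 1979:Tue 1980:Thu 1981:Fri 1982:Sat✓ 1983:Sun✓ 1984:Tue
Years with five Mondays: 1943, 1944, 1948, 1949, 1950, 1954, 1955, 1960, 1961, 1965, 1966, 1967, 1971, 1972, 1976, 1977, 1978, 1982, 1983 → 19.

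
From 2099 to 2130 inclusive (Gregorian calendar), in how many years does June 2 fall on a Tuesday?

5

Track June 2's weekday year by year (advancing +1, or +2 across a Feb 29):
  2099: Tue ✓  2100: Wed (+1)  2101: Thu (+1)  2102: Fri (+1)  2103: Sat (+1)
  2104: Mon (+2)  2105: Tue (+1) ✓  2106: Wed (+1)  2107: Thu (+1)  2108: Sat (+2)
  2109: Sun (+1)  2110: Mon (+1)  2111: Tue (+1) ✓  2112: Thu (+2)  … (4 more years) …
  2117: Wed (+1)  2118: Thu (+1)  2119: Fri (+1)  2120: Sun (+2)  2121: Mon (+1)
  2122: Tue (+1) ✓  2123: Wed (+1)  2124: Fri (+2)  2125: Sat (+1)  2126: Sun (+1)
  2127: Mon (+1)  2128: Wed (+2)  2129: Thu (+1)  2130: Fri (+1)
Tuesday years: 2099, 2105, 2111, 2116, 2122 — 5 in total.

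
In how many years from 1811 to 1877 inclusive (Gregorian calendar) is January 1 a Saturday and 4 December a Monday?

3

Check each year's weekday for January 1 and 4 December:
  1811: Tue/Wed  1812: Wed/Fri  1813: Fri/Sat  1814: Sat/Sun  1815: Sun/Mon  1816: Mon/Wed  1817: Wed/Thu  1818: Thu/Fri  1819: Fri/Sat  1820: Sat/Mon ✓  1821: Mon/Tue  1822: Tue/Wed  1823: Wed/Thu  1824: Thu/Sat  …(39 more)…  1864: Fri/Sun  1865: Sun/Mon  1866: Mon/Tue  1867: Tue/Wed  1868: Wed/Fri  1869: Fri/Sat  1870: Sat/Sun  1871: Sun/Mon  1872: Mon/Wed  1873: Wed/Thu  1874: Thu/Fri  1875: Fri/Sat  1876: Sat/Mon ✓  1877: Mon/Tue
Both conditions hold in: 1820, 1848, 1876 — 3.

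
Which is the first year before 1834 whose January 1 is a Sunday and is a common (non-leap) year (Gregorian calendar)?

1826

Jan 1 advances by 2 weekdays after a leap year and by 1 after a common year.
1834: Jan 1 is Wednesday.
1833: Tuesday
1832: Sunday (leap)
1831: Saturday
1830: Friday
1829: Thursday
1828: Tuesday (leap)
1827: Monday
1826: Sunday
1826 begins on a Sunday and is a common year.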